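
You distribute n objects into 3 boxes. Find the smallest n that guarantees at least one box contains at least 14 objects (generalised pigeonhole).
n = (14 − 1)·3 + 1 = 40

By the generalised pigeonhole principle, to guarantee some box contains ≥ r objects we need more than (r − 1) · k objects total. Threshold: n = (r − 1) · k + 1. With r = 14 and k = 3: n = 13 · 3 + 1 = 39 + 1 = 40. For n = 39 = 13 · 3, we can put exactly 13 objects in every box, avoiding 14 in any single one — so 40 is tight.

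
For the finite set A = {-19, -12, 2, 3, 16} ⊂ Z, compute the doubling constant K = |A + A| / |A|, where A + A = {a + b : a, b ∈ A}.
K = |A + A| / |A| = 14/5

Enumerate A + A = {a + b : a, b ∈ A}. With |A| = 5, there are |A|^2 = 25 ordered sum pairs; collecting distinct values, A + A = {-38, -31, -24, -17, -16, -10, -9, -3, 4, 5, 6, 18, 19, 32}, so |A + A| = 14. Thus K = 14/5. For comparison, the minimum possible |A + A| over all 5-element sets is 2·5 − 1 = 9 (so min K = 9/5), attained only by arithmetic progressions.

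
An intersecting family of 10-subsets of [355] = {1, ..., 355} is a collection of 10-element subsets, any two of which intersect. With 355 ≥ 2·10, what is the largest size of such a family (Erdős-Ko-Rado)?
max |F| = C(354, 9) = 217141584867241320

The Erdős-Ko-Rado theorem states: for n ≥ 2k, an intersecting family of k-subsets of an n-element set has size at most C(n − 1, k − 1), with equality for 'star' families {A ⊆ [n] : |A| = k, i ∈ A} (fix an element i). For n = 355, k = 10: C(354, 9) = 217141584867241320.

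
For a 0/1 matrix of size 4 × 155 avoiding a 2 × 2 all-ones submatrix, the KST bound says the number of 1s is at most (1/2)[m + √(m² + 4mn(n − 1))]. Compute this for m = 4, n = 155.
z(4, 155; 2, 2) ≤ (1/2)[4 + √(4² + 4·4·155·154)] = (1/2)[4 + √381936] = 311.0049

Kővári–Sós–Turán: let r_1, ..., r_4 be the row sums and z = Σ r_i the total number of 1s. Each pair of columns can share at most one row with both entries 1 (else a 2×2 all-ones block appears), so Σ_i C(r_i, 2) ≤ C(155, 2) = 11935. By convexity Σ_i C(r_i, 2) ≥ 4·C(z/4, 2) = z(z − 4)/(2·4), giving z² − 4z − 4·155·154 ≤ 0 and hence z ≤ (1/2)[4 + √(16 + 4·95480)] = (1/2)[4 + √381936] ≈ (1/2)(4 + 618.0097) = 311.0049.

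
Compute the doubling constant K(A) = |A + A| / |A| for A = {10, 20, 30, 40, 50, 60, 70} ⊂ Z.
K = |A + A| / |A| = 13/7

Enumerate A + A = {a + b : a, b ∈ A}. With |A| = 7, there are |A|^2 = 49 ordered sum pairs; collecting distinct values, A + A = {20, 30, 40, 50, 60, 70, 80, 90, 100, 110, 120, 130, 140}, so |A + A| = 13. Thus K = 13/7. Here |A + A| = 2|A| − 1 = 13, the minimum possible — so K = 13/7 is minimal, which holds iff A is an arithmetic progression.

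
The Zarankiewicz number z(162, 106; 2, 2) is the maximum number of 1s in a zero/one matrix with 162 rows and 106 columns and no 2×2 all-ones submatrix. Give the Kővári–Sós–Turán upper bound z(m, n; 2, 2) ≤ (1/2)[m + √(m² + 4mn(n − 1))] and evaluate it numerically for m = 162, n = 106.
z(162, 106; 2, 2) ≤ (1/2)[162 + √(162² + 4·162·106·105)] = (1/2)[162 + √7238484] = 1426.2215

Kővári–Sós–Turán: let r_1, ..., r_162 be the row sums and z = Σ r_i the total number of 1s. Each pair of columns can share at most one row with both entries 1 (else a 2×2 all-ones block appears), so Σ_i C(r_i, 2) ≤ C(106, 2) = 5565. By convexity Σ_i C(r_i, 2) ≥ 162·C(z/162, 2) = z(z − 162)/(2·162), giving z² − 162z − 162·106·105 ≤ 0 and hence z ≤ (1/2)[162 + √(26244 + 4·1803060)] = (1/2)[162 + √7238484] ≈ (1/2)(162 + 2690.4431) = 1426.2215.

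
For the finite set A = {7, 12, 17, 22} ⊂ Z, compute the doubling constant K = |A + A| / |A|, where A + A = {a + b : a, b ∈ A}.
K = |A + A| / |A| = 7/4

Enumerate A + A = {a + b : a, b ∈ A}. With |A| = 4, there are |A|^2 = 16 ordered sum pairs; collecting distinct values, A + A = {14, 19, 24, 29, 34, 39, 44}, so |A + A| = 7. Thus K = 7/4. Here |A + A| = 2|A| − 1 = 7, the minimum possible — so K = 7/4 is minimal, which holds iff A is an arithmetic progression.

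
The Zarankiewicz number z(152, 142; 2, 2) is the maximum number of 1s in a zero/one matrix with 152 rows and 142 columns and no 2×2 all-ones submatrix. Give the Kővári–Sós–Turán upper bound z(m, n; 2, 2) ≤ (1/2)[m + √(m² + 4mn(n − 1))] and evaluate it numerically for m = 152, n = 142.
z(152, 142; 2, 2) ≤ (1/2)[152 + √(152² + 4·152·142·141)] = (1/2)[152 + √12196480] = 1822.173

Kővári–Sós–Turán: let r_1, ..., r_152 be the row sums and z = Σ r_i the total number of 1s. Each pair of columns can share at most one row with both entries 1 (else a 2×2 all-ones block appears), so Σ_i C(r_i, 2) ≤ C(142, 2) = 10011. By convexity Σ_i C(r_i, 2) ≥ 152·C(z/152, 2) = z(z − 152)/(2·152), giving z² − 152z − 152·142·141 ≤ 0 and hence z ≤ (1/2)[152 + √(23104 + 4·3043344)] = (1/2)[152 + √12196480] ≈ (1/2)(152 + 3492.3459) = 1822.173.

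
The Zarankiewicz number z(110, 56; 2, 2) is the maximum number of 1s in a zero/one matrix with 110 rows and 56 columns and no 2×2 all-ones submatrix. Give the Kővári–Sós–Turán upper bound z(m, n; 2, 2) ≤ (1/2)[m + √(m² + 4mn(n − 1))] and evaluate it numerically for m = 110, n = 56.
z(110, 56; 2, 2) ≤ (1/2)[110 + √(110² + 4·110·56·55)] = (1/2)[110 + √1367300] = 639.658

Kővári–Sós–Turán: let r_1, ..., r_110 be the row sums and z = Σ r_i the total number of 1s. Each pair of columns can share at most one row with both entries 1 (else a 2×2 all-ones block appears), so Σ_i C(r_i, 2) ≤ C(56, 2) = 1540. By convexity Σ_i C(r_i, 2) ≥ 110·C(z/110, 2) = z(z − 110)/(2·110), giving z² − 110z − 110·56·55 ≤ 0 and hence z ≤ (1/2)[110 + √(12100 + 4·338800)] = (1/2)[110 + √1367300] ≈ (1/2)(110 + 1169.316) = 639.658.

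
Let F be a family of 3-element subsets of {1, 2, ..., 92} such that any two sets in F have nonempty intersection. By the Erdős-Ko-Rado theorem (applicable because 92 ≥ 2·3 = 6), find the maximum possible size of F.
max |F| = C(91, 2) = 4095

The Erdős-Ko-Rado theorem states: for n ≥ 2k, an intersecting family of k-subsets of an n-element set has size at most C(n − 1, k − 1), with equality for 'star' families {A ⊆ [n] : |A| = k, i ∈ A} (fix an element i). For n = 92, k = 3: C(91, 2) = 4095.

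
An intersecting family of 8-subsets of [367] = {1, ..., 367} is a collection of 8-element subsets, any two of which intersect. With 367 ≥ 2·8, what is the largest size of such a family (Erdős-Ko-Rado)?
max |F| = C(366, 7) = 164766795490440

Erdős-Ko-Rado (1961): when n ≥ 2k, max |F| = C(n−1, k−1). The bound is attained by the star {A : i ∈ A} for any fixed i ∈ [n]. Here C(367−1, 8−1) = C(366, 7) = 164766795490440.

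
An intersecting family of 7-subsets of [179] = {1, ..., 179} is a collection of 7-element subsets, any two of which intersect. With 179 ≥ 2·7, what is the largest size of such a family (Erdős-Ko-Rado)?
max |F| = C(178, 6) = 40570171180

The Erdős-Ko-Rado theorem states: for n ≥ 2k, an intersecting family of k-subsets of an n-element set has size at most C(n − 1, k − 1), with equality for 'star' families {A ⊆ [n] : |A| = k, i ∈ A} (fix an element i). For n = 179, k = 7: C(178, 6) = 40570171180.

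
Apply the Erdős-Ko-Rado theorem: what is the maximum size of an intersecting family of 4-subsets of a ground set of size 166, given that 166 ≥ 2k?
max |F| = C(165, 3) = 735130

Erdős-Ko-Rado (1961): when n ≥ 2k, max |F| = C(n−1, k−1). The bound is attained by the star {A : i ∈ A} for any fixed i ∈ [n]. Here C(166−1, 4−1) = C(165, 3) = 735130.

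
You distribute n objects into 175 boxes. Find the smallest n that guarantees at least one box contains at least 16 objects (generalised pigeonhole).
n = (16 − 1)·175 + 1 = 2626

By the generalised pigeonhole principle, to guarantee some box contains ≥ r objects we need more than (r − 1) · k objects total. Threshold: n = (r − 1) · k + 1. With r = 16 and k = 175: n = 15 · 175 + 1 = 2625 + 1 = 2626. For n = 2625 = 15 · 175, we can put exactly 15 objects in every box, avoiding 16 in any single one — so 2626 is tight.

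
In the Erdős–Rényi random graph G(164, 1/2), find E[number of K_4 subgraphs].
E[# K_4] = C(164, 4) · (1/2)^C(4, 2) = 29051001 / 2^6 = 453921.890625

For each 4-subset S of vertices (there are C(164, 4) = 29051001 such S), let X_S = 1 if S induces a K_4 (all C(4, 2) = 6 edges present). Then P(X_S = 1) = (1/2)^6 = 1/64. By linearity of expectation, E[# K_4] = C(164, 4) · (1/2)^6 = 29051001 / 64 = 453921.890625.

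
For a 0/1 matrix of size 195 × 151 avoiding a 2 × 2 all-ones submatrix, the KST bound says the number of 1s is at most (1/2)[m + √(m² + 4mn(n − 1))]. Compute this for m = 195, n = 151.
z(195, 151; 2, 2) ≤ (1/2)[195 + √(195² + 4·195·151·150)] = (1/2)[195 + √17705025] = 2201.367

Kővári–Sós–Turán: let r_1, ..., r_195 be the row sums and z = Σ r_i the total number of 1s. Each pair of columns can share at most one row with both entries 1 (else a 2×2 all-ones block appears), so Σ_i C(r_i, 2) ≤ C(151, 2) = 11325. By convexity Σ_i C(r_i, 2) ≥ 195·C(z/195, 2) = z(z − 195)/(2·195), giving z² − 195z − 195·151·150 ≤ 0 and hence z ≤ (1/2)[195 + √(38025 + 4·4416750)] = (1/2)[195 + √17705025] ≈ (1/2)(195 + 4207.734) = 2201.367.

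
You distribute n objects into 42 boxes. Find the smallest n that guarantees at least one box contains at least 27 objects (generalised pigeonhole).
n = (27 − 1)·42 + 1 = 1093

By the generalised pigeonhole principle, to guarantee some box contains ≥ r objects we need more than (r − 1) · k objects total. Threshold: n = (r − 1) · k + 1. With r = 27 and k = 42: n = 26 · 42 + 1 = 1092 + 1 = 1093. For n = 1092 = 26 · 42, we can put exactly 26 objects in every box, avoiding 27 in any single one — so 1093 is tight.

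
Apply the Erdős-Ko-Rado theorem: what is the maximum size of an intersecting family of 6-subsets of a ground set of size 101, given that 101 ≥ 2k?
max |F| = C(100, 5) = 75287520

The Erdős-Ko-Rado theorem states: for n ≥ 2k, an intersecting family of k-subsets of an n-element set has size at most C(n − 1, k − 1), with equality for 'star' families {A ⊆ [n] : |A| = k, i ∈ A} (fix an element i). For n = 101, k = 6: C(100, 5) = 75287520.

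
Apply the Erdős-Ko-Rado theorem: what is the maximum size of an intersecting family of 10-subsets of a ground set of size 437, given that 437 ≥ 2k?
max |F| = C(436, 9) = 1443845996430431880

Erdős-Ko-Rado (1961): when n ≥ 2k, max |F| = C(n−1, k−1). The bound is attained by the star {A : i ∈ A} for any fixed i ∈ [n]. Here C(437−1, 10−1) = C(436, 9) = 1443845996430431880.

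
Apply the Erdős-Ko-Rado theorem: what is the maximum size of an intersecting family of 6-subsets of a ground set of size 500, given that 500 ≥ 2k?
max |F| = C(499, 5) = 252692240724

Erdős-Ko-Rado (1961): when n ≥ 2k, max |F| = C(n−1, k−1). The bound is attained by the star {A : i ∈ A} for any fixed i ∈ [n]. Here C(500−1, 6−1) = C(499, 5) = 252692240724.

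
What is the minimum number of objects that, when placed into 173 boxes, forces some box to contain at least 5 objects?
n = (5 − 1)·173 + 1 = 693

By the generalised pigeonhole principle, to guarantee some box contains ≥ r objects we need more than (r − 1) · k objects total. Threshold: n = (r − 1) · k + 1. With r = 5 and k = 173: n = 4 · 173 + 1 = 692 + 1 = 693. For n = 692 = 4 · 173, we can put exactly 4 objects in every box, avoiding 5 in any single one — so 693 is tight.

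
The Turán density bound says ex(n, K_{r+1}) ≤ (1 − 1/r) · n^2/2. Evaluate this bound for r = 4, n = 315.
Turán density bound = (3/4) · 315^2/2 = 297675/8 ≈ 37209.375

Turán's theorem: ex(n, K_{r+1}) is achieved by the complete r-partite Turán graph T(n, r) with parts as balanced as possible, and is at most (1 − 1/r) · n^2/2. For r = 4, n = 315: the density bound is (3/4) · 99225/2 = 297675/8 ≈ 37209.375. The integer-valued extremum is e(T(315, 4)) = 37209, which is strictly less than the density bound 297675/8 since 4 ∤ 315 (the parts of T(315, 4) cannot all be equal).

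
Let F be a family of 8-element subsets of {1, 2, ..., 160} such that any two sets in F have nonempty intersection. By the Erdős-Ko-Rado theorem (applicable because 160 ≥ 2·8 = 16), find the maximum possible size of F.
max |F| = C(159, 7) = 445853084391

The Erdős-Ko-Rado theorem states: for n ≥ 2k, an intersecting family of k-subsets of an n-element set has size at most C(n − 1, k − 1), with equality for 'star' families {A ⊆ [n] : |A| = k, i ∈ A} (fix an element i). For n = 160, k = 8: C(159, 7) = 445853084391.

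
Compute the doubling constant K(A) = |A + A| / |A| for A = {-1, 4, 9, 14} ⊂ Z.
K = |A + A| / |A| = 7/4

Enumerate A + A = {a + b : a, b ∈ A}. With |A| = 4, there are |A|^2 = 16 ordered sum pairs; collecting distinct values, A + A = {-2, 3, 8, 13, 18, 23, 28}, so |A + A| = 7. Thus K = 7/4. Here |A + A| = 2|A| − 1 = 7, the minimum possible — so K = 7/4 is minimal, which holds iff A is an arithmetic progression.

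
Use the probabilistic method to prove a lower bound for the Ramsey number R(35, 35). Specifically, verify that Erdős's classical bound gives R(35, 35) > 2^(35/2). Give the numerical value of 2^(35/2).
2^(35/2) = 185363.8; so R(35, 35) > 185363.8

Colour each edge of K_n uniformly at random with red/blue. The expected number of monochromatic K_35 is C(n, 35) · 2 · 2^(−C(35,2)). If C(n, 35) · 2^(1 − C(35,2)) < 1, then with positive probability no monochromatic K_35 exists, so R(35, 35) > n. The standard estimate C(n, 35) ≤ n^35/35! shows this inequality holds whenever n ≤ 2^(35/2) (since 35! · 2^(C(35,2) − 1) > 2^(35^2/2) ≥ n^35). Hence R(35, 35) > 2^(35/2) = 185363.8.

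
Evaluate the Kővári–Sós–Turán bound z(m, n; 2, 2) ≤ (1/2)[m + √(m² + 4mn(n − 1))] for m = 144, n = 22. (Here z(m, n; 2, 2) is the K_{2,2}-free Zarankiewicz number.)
z(144, 22; 2, 2) ≤ (1/2)[144 + √(144² + 4·144·22·21)] = (1/2)[144 + √286848] = 339.791

Kővári–Sós–Turán: let r_1, ..., r_144 be the row sums and z = Σ r_i the total number of 1s. Each pair of columns can share at most one row with both entries 1 (else a 2×2 all-ones block appears), so Σ_i C(r_i, 2) ≤ C(22, 2) = 231. By convexity Σ_i C(r_i, 2) ≥ 144·C(z/144, 2) = z(z − 144)/(2·144), giving z² − 144z − 144·22·21 ≤ 0 and hence z ≤ (1/2)[144 + √(20736 + 4·66528)] = (1/2)[144 + √286848] ≈ (1/2)(144 + 535.5819) = 339.791.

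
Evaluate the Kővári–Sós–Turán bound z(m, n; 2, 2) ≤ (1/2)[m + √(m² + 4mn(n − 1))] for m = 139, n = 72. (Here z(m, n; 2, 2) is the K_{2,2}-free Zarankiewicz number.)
z(139, 72; 2, 2) ≤ (1/2)[139 + √(139² + 4·139·72·71)] = (1/2)[139 + √2861593] = 915.3122

Kővári–Sós–Turán: let r_1, ..., r_139 be the row sums and z = Σ r_i the total number of 1s. Each pair of columns can share at most one row with both entries 1 (else a 2×2 all-ones block appears), so Σ_i C(r_i, 2) ≤ C(72, 2) = 2556. By convexity Σ_i C(r_i, 2) ≥ 139·C(z/139, 2) = z(z − 139)/(2·139), giving z² − 139z − 139·72·71 ≤ 0 and hence z ≤ (1/2)[139 + √(19321 + 4·710568)] = (1/2)[139 + √2861593] ≈ (1/2)(139 + 1691.6244) = 915.3122.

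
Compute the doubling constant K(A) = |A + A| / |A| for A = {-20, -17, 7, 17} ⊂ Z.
K = |A + A| / |A| = 10/4 = 5/2

Enumerate A + A = {a + b : a, b ∈ A}. With |A| = 4, there are |A|^2 = 16 ordered sum pairs; collecting distinct values, A + A = {-40, -37, -34, -13, -10, -3, 0, 14, 24, 34}, so |A + A| = 10. Thus K = 10/4 = 5/2. For comparison, the minimum possible |A + A| over all 4-element sets is 2·4 − 1 = 7 (so min K = 7/4), attained only by arithmetic progressions.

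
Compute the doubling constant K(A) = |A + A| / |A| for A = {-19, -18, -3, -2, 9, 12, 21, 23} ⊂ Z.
K = |A + A| / |A| = 32/8 = 4

Enumerate A + A = {a + b : a, b ∈ A}. With |A| = 8, there are |A|^2 = 64 ordered sum pairs; collecting distinct values, A + A = {-38, -37, -36, -22, -21, -20, -10, -9, -7, -6, -5, -4, 2, 3, 4, 5, 6, 7, 9, 10, 18, 19, 20, 21, 24, 30, 32, 33, 35, 42, 44, 46}, so |A + A| = 32. Thus K = 32/8 = 4. For comparison, the minimum possible |A + A| over all 8-element sets is 2·8 − 1 = 15 (so min K = 15/8), attained only by arithmetic progressions.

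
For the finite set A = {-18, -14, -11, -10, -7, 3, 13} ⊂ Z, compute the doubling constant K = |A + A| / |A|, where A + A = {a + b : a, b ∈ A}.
K = |A + A| / |A| = 24/7

Enumerate A + A = {a + b : a, b ∈ A}. With |A| = 7, there are |A|^2 = 49 ordered sum pairs; collecting distinct values, A + A = {-36, -32, -29, -28, -25, -24, -22, -21, -20, -18, -17, -15, -14, -11, -8, -7, -5, -4, -1, 2, 3, 6, 16, 26}, so |A + A| = 24. Thus K = 24/7. For comparison, the minimum possible |A + A| over all 7-element sets is 2·7 − 1 = 13 (so min K = 13/7), attained only by arithmetic progressions.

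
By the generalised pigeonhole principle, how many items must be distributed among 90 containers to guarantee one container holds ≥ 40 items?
n = (40 − 1)·90 + 1 = 3511

By the generalised pigeonhole principle, to guarantee some box contains ≥ r objects we need more than (r − 1) · k objects total. Threshold: n = (r − 1) · k + 1. With r = 40 and k = 90: n = 39 · 90 + 1 = 3510 + 1 = 3511. For n = 3510 = 39 · 90, we can put exactly 39 objects in every box, avoiding 40 in any single one — so 3511 is tight.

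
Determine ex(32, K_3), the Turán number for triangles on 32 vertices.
ex(32, K_3) = ⌊32^2/4⌋ = 256

Mantel (1907): a triangle-free graph on n vertices has at most ⌊n^2/4⌋ edges, with equality for the complete bipartite graph K_{⌊n/2⌋, ⌈n/2⌉}. For n = 32: ⌊32^2/4⌋ = ⌊1024/4⌋ = 256. The extremal graph is K_{16, 16}, which has 16·16 = 256 edges.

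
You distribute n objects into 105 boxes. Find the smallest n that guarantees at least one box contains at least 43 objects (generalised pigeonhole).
n = (43 − 1)·105 + 1 = 4411

By the generalised pigeonhole principle, to guarantee some box contains ≥ r objects we need more than (r − 1) · k objects total. Threshold: n = (r − 1) · k + 1. With r = 43 and k = 105: n = 42 · 105 + 1 = 4410 + 1 = 4411. For n = 4410 = 42 · 105, we can put exactly 42 objects in every box, avoiding 43 in any single one — so 4411 is tight.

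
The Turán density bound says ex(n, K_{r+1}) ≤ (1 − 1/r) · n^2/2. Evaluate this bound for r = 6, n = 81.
Turán density bound = (5/6) · 81^2/2 = 10935/4 ≈ 2733.75

Turán's theorem: ex(n, K_{r+1}) is achieved by the complete r-partite Turán graph T(n, r) with parts as balanced as possible, and is at most (1 − 1/r) · n^2/2. For r = 6, n = 81: the density bound is (5/6) · 6561/2 = 10935/4 ≈ 2733.75. The integer-valued extremum is e(T(81, 6)) = 2733, which is strictly less than the density bound 10935/4 since 6 ∤ 81 (the parts of T(81, 6) cannot all be equal).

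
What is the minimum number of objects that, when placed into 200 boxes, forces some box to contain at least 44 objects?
n = (44 − 1)·200 + 1 = 8601

By the generalised pigeonhole principle, to guarantee some box contains ≥ r objects we need more than (r − 1) · k objects total. Threshold: n = (r − 1) · k + 1. With r = 44 and k = 200: n = 43 · 200 + 1 = 8600 + 1 = 8601. For n = 8600 = 43 · 200, we can put exactly 43 objects in every box, avoiding 44 in any single one — so 8601 is tight.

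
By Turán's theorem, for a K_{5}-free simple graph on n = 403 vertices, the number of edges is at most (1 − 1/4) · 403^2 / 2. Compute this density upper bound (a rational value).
Turán density bound = (3/4) · 403^2/2 = 487227/8 ≈ 60903.375

Turán's theorem: ex(n, K_{r+1}) is achieved by the complete r-partite Turán graph T(n, r) with parts as balanced as possible, and is at most (1 − 1/r) · n^2/2. For r = 4, n = 403: the density bound is (3/4) · 162409/2 = 487227/8 ≈ 60903.375. The integer-valued extremum is e(T(403, 4)) = 60903, which is strictly less than the density bound 487227/8 since 4 ∤ 403 (the parts of T(403, 4) cannot all be equal).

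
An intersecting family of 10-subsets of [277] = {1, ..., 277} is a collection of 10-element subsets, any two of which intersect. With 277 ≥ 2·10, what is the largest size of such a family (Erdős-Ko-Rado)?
max |F| = C(276, 9) = 22448172241723800

The Erdős-Ko-Rado theorem states: for n ≥ 2k, an intersecting family of k-subsets of an n-element set has size at most C(n − 1, k − 1), with equality for 'star' families {A ⊆ [n] : |A| = k, i ∈ A} (fix an element i). For n = 277, k = 10: C(276, 9) = 22448172241723800.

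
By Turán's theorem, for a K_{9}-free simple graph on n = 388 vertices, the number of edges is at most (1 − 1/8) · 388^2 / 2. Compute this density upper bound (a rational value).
Turán density bound = (7/8) · 388^2/2 = 65863

Turán's theorem: ex(n, K_{r+1}) is achieved by the complete r-partite Turán graph T(n, r) with parts as balanced as possible, and is at most (1 − 1/r) · n^2/2. For r = 8, n = 388: the density bound is (7/8) · 150544/2 = 65863. The integer-valued extremum is e(T(388, 8)) = 65862, which is strictly less than the density bound 65863 since 8 ∤ 388 (the parts of T(388, 8) cannot all be equal).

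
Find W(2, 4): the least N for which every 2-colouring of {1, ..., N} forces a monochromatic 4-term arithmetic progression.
W(2, 4) = 35

W(2, 4) = 35. The lower bound W(2, 4) > 34 comes from an explicit good 2-colouring of [1, 34]; the upper bound W(2, 4) ≤ 35 was verified by exhaustive search over 2-colourings of [1, 35].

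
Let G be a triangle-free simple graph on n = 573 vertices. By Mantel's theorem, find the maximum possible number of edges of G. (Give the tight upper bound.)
ex(573, K_3) = ⌊573^2/4⌋ = 82082

Mantel (1907): a triangle-free graph on n vertices has at most ⌊n^2/4⌋ edges, with equality for the complete bipartite graph K_{⌊n/2⌋, ⌈n/2⌉}. For n = 573: ⌊573^2/4⌋ = ⌊328329/4⌋ = 82082. The extremal graph is K_{286, 287}, which has 286·287 = 82082 edges.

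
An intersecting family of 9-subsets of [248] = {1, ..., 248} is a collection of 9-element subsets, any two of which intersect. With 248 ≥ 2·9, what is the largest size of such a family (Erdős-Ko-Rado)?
max |F| = C(247, 8) = 306420185741670

Erdős-Ko-Rado (1961): when n ≥ 2k, max |F| = C(n−1, k−1). The bound is attained by the star {A : i ∈ A} for any fixed i ∈ [n]. Here C(248−1, 9−1) = C(247, 8) = 306420185741670.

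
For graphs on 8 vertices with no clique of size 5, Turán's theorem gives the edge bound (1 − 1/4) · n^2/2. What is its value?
Turán density bound = (3/4) · 8^2/2 = 24

Turán's theorem: ex(n, K_{r+1}) is achieved by the complete r-partite Turán graph T(n, r) with parts as balanced as possible, and is at most (1 − 1/r) · n^2/2. For r = 4, n = 8: the density bound is (3/4) · 64/2 = 24. Since 4 ∣ 8, the Turán graph T(8, 4) has parts of equal size 2, and its edge count e(T(8, 4)) = 24 attains the density bound exactly.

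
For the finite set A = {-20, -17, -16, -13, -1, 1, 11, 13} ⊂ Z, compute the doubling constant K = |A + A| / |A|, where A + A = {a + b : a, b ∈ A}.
K = |A + A| / |A| = 32/8 = 4

Enumerate A + A = {a + b : a, b ∈ A}. With |A| = 8, there are |A|^2 = 64 ordered sum pairs; collecting distinct values, A + A = {-40, -37, -36, -34, -33, -32, -30, -29, -26, -21, -19, -18, -17, -16, -15, -14, -12, -9, -7, -6, -5, -4, -3, -2, 0, 2, 10, 12, 14, 22, 24, 26}, so |A + A| = 32. Thus K = 32/8 = 4. For comparison, the minimum possible |A + A| over all 8-element sets is 2·8 − 1 = 15 (so min K = 15/8), attained only by arithmetic progressions.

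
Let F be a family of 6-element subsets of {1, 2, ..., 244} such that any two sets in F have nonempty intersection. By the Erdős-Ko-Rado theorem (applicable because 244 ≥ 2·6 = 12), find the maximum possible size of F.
max |F| = C(243, 5) = 6774333588

The Erdős-Ko-Rado theorem states: for n ≥ 2k, an intersecting family of k-subsets of an n-element set has size at most C(n − 1, k − 1), with equality for 'star' families {A ⊆ [n] : |A| = k, i ∈ A} (fix an element i). For n = 244, k = 6: C(243, 5) = 6774333588.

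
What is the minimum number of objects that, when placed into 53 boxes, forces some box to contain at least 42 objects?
n = (42 − 1)·53 + 1 = 2174

By the generalised pigeonhole principle, to guarantee some box contains ≥ r objects we need more than (r − 1) · k objects total. Threshold: n = (r − 1) · k + 1. With r = 42 and k = 53: n = 41 · 53 + 1 = 2173 + 1 = 2174. For n = 2173 = 41 · 53, we can put exactly 41 objects in every box, avoiding 42 in any single one — so 2174 is tight.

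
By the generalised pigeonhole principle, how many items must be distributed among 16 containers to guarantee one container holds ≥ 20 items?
n = (20 − 1)·16 + 1 = 305

By the generalised pigeonhole principle, to guarantee some box contains ≥ r objects we need more than (r − 1) · k objects total. Threshold: n = (r − 1) · k + 1. With r = 20 and k = 16: n = 19 · 16 + 1 = 304 + 1 = 305. For n = 304 = 19 · 16, we can put exactly 19 objects in every box, avoiding 20 in any single one — so 305 is tight.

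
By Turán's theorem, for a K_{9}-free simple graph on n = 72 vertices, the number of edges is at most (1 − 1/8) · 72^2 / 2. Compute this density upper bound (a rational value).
Turán density bound = (7/8) · 72^2/2 = 2268

Turán's theorem: ex(n, K_{r+1}) is achieved by the complete r-partite Turán graph T(n, r) with parts as balanced as possible, and is at most (1 − 1/r) · n^2/2. For r = 8, n = 72: the density bound is (7/8) · 5184/2 = 2268. Since 8 ∣ 72, the Turán graph T(72, 8) has parts of equal size 9, and its edge count e(T(72, 8)) = 2268 attains the density bound exactly.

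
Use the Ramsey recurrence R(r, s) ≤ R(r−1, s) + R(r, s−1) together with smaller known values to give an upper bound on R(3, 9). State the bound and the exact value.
R(3, 9) ≤ R(2, 9) + R(3, 8) = 9 + 28 = 37; exact value R(3, 9) = 36.

The Erdős–Szekeres recurrence R(r, s) ≤ R(r−1, s) + R(r, s−1) applied to (r, s) = (3, 9) gives
  R(3, 9) ≤ R(2, 9) + R(3, 8) = 9 + 28 = 37.
(Recall R(2, k) = k and R is symmetric.) The recurrence is not tight here (it gives 37, but the exact value is R(3, 9) = 36); the tight upper bound requires a sharper argument than the simple recurrence, combined with a lower-bound construction on K_{35}.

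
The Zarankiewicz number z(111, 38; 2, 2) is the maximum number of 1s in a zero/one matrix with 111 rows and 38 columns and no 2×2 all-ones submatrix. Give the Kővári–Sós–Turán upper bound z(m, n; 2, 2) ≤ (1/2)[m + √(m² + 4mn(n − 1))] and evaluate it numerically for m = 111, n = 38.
z(111, 38; 2, 2) ≤ (1/2)[111 + √(111² + 4·111·38·37)] = (1/2)[111 + √636585] = 454.4314

Kővári–Sós–Turán: let r_1, ..., r_111 be the row sums and z = Σ r_i the total number of 1s. Each pair of columns can share at most one row with both entries 1 (else a 2×2 all-ones block appears), so Σ_i C(r_i, 2) ≤ C(38, 2) = 703. By convexity Σ_i C(r_i, 2) ≥ 111·C(z/111, 2) = z(z − 111)/(2·111), giving z² − 111z − 111·38·37 ≤ 0 and hence z ≤ (1/2)[111 + √(12321 + 4·156066)] = (1/2)[111 + √636585] ≈ (1/2)(111 + 797.8628) = 454.4314.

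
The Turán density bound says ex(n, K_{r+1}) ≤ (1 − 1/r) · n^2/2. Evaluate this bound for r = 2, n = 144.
Turán density bound = (1/2) · 144^2/2 = 5184

Turán's theorem: ex(n, K_{r+1}) is achieved by the complete r-partite Turán graph T(n, r) with parts as balanced as possible, and is at most (1 − 1/r) · n^2/2. For r = 2, n = 144: the density bound is (1/2) · 20736/2 = 5184. Since 2 ∣ 144, the Turán graph T(144, 2) has parts of equal size 72, and its edge count e(T(144, 2)) = 5184 attains the density bound exactly.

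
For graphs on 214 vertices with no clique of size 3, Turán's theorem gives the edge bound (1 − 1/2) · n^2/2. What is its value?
Turán density bound = (1/2) · 214^2/2 = 11449

Turán's theorem: ex(n, K_{r+1}) is achieved by the complete r-partite Turán graph T(n, r) with parts as balanced as possible, and is at most (1 − 1/r) · n^2/2. For r = 2, n = 214: the density bound is (1/2) · 45796/2 = 11449. Since 2 ∣ 214, the Turán graph T(214, 2) has parts of equal size 107, and its edge count e(T(214, 2)) = 11449 attains the density bound exactly.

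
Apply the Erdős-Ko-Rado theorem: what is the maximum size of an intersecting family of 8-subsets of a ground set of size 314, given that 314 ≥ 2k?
max |F| = C(313, 7) = 54580567809196

Erdős-Ko-Rado (1961): when n ≥ 2k, max |F| = C(n−1, k−1). The bound is attained by the star {A : i ∈ A} for any fixed i ∈ [n]. Here C(314−1, 8−1) = C(313, 7) = 54580567809196.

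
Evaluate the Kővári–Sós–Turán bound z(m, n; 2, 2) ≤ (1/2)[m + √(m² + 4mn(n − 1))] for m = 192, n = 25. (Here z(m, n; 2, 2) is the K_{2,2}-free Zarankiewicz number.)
z(192, 25; 2, 2) ≤ (1/2)[192 + √(192² + 4·192·25·24)] = (1/2)[192 + √497664] = 448.7265

Kővári–Sós–Turán: let r_1, ..., r_192 be the row sums and z = Σ r_i the total number of 1s. Each pair of columns can share at most one row with both entries 1 (else a 2×2 all-ones block appears), so Σ_i C(r_i, 2) ≤ C(25, 2) = 300. By convexity Σ_i C(r_i, 2) ≥ 192·C(z/192, 2) = z(z − 192)/(2·192), giving z² − 192z − 192·25·24 ≤ 0 and hence z ≤ (1/2)[192 + √(36864 + 4·115200)] = (1/2)[192 + √497664] ≈ (1/2)(192 + 705.453) = 448.7265.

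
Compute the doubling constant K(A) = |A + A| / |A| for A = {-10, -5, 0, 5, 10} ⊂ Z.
K = |A + A| / |A| = 9/5

Enumerate A + A = {a + b : a, b ∈ A}. With |A| = 5, there are |A|^2 = 25 ordered sum pairs; collecting distinct values, A + A = {-20, -15, -10, -5, 0, 5, 10, 15, 20}, so |A + A| = 9. Thus K = 9/5. Here |A + A| = 2|A| − 1 = 9, the minimum possible — so K = 9/5 is minimal, which holds iff A is an arithmetic progression.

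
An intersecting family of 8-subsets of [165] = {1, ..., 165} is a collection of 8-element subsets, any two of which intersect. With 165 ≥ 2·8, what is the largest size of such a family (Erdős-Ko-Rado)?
max |F| = C(164, 7) = 556052759712

The Erdős-Ko-Rado theorem states: for n ≥ 2k, an intersecting family of k-subsets of an n-element set has size at most C(n − 1, k − 1), with equality for 'star' families {A ⊆ [n] : |A| = k, i ∈ A} (fix an element i). For n = 165, k = 8: C(164, 7) = 556052759712.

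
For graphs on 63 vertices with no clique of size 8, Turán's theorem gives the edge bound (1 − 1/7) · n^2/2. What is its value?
Turán density bound = (6/7) · 63^2/2 = 1701

Turán's theorem: ex(n, K_{r+1}) is achieved by the complete r-partite Turán graph T(n, r) with parts as balanced as possible, and is at most (1 − 1/r) · n^2/2. For r = 7, n = 63: the density bound is (6/7) · 3969/2 = 1701. Since 7 ∣ 63, the Turán graph T(63, 7) has parts of equal size 9, and its edge count e(T(63, 7)) = 1701 attains the density bound exactly.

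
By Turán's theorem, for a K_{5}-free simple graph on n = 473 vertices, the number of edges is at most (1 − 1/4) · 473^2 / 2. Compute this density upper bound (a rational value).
Turán density bound = (3/4) · 473^2/2 = 671187/8 ≈ 83898.375

Turán's theorem: ex(n, K_{r+1}) is achieved by the complete r-partite Turán graph T(n, r) with parts as balanced as possible, and is at most (1 − 1/r) · n^2/2. For r = 4, n = 473: the density bound is (3/4) · 223729/2 = 671187/8 ≈ 83898.375. The integer-valued extremum is e(T(473, 4)) = 83898, which is strictly less than the density bound 671187/8 since 4 ∤ 473 (the parts of T(473, 4) cannot all be equal).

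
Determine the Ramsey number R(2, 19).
R(2, 19) = 19

R(2, k) = k for all k ≥ 2: in a 2-colouring of K_k, either some edge is red (a red K_2) or all edges are blue (a blue K_k). And K_{18} coloured all-blue has no blue K_19, so R(2, 19) > 18. Hence R(2, 19) = 19.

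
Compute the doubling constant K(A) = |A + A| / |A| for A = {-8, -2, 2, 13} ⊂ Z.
K = |A + A| / |A| = 10/4 = 5/2

Enumerate A + A = {a + b : a, b ∈ A}. With |A| = 4, there are |A|^2 = 16 ordered sum pairs; collecting distinct values, A + A = {-16, -10, -6, -4, 0, 4, 5, 11, 15, 26}, so |A + A| = 10. Thus K = 10/4 = 5/2. For comparison, the minimum possible |A + A| over all 4-element sets is 2·4 − 1 = 7 (so min K = 7/4), attained only by arithmetic progressions.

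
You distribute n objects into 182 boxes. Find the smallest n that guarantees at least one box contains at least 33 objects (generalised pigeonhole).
n = (33 − 1)·182 + 1 = 5825

By the generalised pigeonhole principle, to guarantee some box contains ≥ r objects we need more than (r − 1) · k objects total. Threshold: n = (r − 1) · k + 1. With r = 33 and k = 182: n = 32 · 182 + 1 = 5824 + 1 = 5825. For n = 5824 = 32 · 182, we can put exactly 32 objects in every box, avoiding 33 in any single one — so 5825 is tight.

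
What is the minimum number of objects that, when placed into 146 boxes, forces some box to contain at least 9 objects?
n = (9 − 1)·146 + 1 = 1169

By the generalised pigeonhole principle, to guarantee some box contains ≥ r objects we need more than (r − 1) · k objects total. Threshold: n = (r − 1) · k + 1. With r = 9 and k = 146: n = 8 · 146 + 1 = 1168 + 1 = 1169. For n = 1168 = 8 · 146, we can put exactly 8 objects in every box, avoiding 9 in any single one — so 1169 is tight.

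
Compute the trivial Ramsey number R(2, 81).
R(2, 81) = 81

R(2, k) = k for all k ≥ 2: in a 2-colouring of K_k, either some edge is red (a red K_2) or all edges are blue (a blue K_k). And K_{80} coloured all-blue has no blue K_81, so R(2, 81) > 80. Hence R(2, 81) = 81.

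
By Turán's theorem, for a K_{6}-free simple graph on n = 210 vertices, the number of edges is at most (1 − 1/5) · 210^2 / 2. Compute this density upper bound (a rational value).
Turán density bound = (4/5) · 210^2/2 = 17640

Turán's theorem: ex(n, K_{r+1}) is achieved by the complete r-partite Turán graph T(n, r) with parts as balanced as possible, and is at most (1 − 1/r) · n^2/2. For r = 5, n = 210: the density bound is (4/5) · 44100/2 = 17640. Since 5 ∣ 210, the Turán graph T(210, 5) has parts of equal size 42, and its edge count e(T(210, 5)) = 17640 attains the density bound exactly.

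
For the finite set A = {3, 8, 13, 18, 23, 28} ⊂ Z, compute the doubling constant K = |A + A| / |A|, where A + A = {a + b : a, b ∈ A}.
K = |A + A| / |A| = 11/6

Enumerate A + A = {a + b : a, b ∈ A}. With |A| = 6, there are |A|^2 = 36 ordered sum pairs; collecting distinct values, A + A = {6, 11, 16, 21, 26, 31, 36, 41, 46, 51, 56}, so |A + A| = 11. Thus K = 11/6. Here |A + A| = 2|A| − 1 = 11, the minimum possible — so K = 11/6 is minimal, which holds iff A is an arithmetic progression.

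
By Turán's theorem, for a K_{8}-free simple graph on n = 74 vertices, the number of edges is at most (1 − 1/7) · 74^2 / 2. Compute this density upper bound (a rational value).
Turán density bound = (6/7) · 74^2/2 = 16428/7 ≈ 2346.8571

Turán's theorem: ex(n, K_{r+1}) is achieved by the complete r-partite Turán graph T(n, r) with parts as balanced as possible, and is at most (1 − 1/r) · n^2/2. For r = 7, n = 74: the density bound is (6/7) · 5476/2 = 16428/7 ≈ 2346.8571. The integer-valued extremum is e(T(74, 7)) = 2346, which is strictly less than the density bound 16428/7 since 7 ∤ 74 (the parts of T(74, 7) cannot all be equal).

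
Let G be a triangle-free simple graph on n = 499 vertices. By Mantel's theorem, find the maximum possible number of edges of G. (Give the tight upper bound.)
ex(499, K_3) = ⌊499^2/4⌋ = 62250

Mantel (1907): a triangle-free graph on n vertices has at most ⌊n^2/4⌋ edges, with equality for the complete bipartite graph K_{⌊n/2⌋, ⌈n/2⌉}. For n = 499: ⌊499^2/4⌋ = ⌊249001/4⌋ = 62250. The extremal graph is K_{249, 250}, which has 249·250 = 62250 edges.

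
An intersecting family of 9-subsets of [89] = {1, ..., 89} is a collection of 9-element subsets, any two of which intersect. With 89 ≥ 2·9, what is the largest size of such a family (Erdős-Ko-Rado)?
max |F| = C(88, 8) = 64276915527

The Erdős-Ko-Rado theorem states: for n ≥ 2k, an intersecting family of k-subsets of an n-element set has size at most C(n − 1, k − 1), with equality for 'star' families {A ⊆ [n] : |A| = k, i ∈ A} (fix an element i). For n = 89, k = 9: C(88, 8) = 64276915527.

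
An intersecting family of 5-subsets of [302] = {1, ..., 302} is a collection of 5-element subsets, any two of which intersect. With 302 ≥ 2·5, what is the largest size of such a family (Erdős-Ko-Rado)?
max |F| = C(301, 4) = 335246275

Erdős-Ko-Rado (1961): when n ≥ 2k, max |F| = C(n−1, k−1). The bound is attained by the star {A : i ∈ A} for any fixed i ∈ [n]. Here C(302−1, 5−1) = C(301, 4) = 335246275.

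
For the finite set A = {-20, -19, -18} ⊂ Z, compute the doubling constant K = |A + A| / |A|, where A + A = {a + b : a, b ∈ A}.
K = |A + A| / |A| = 5/3

Enumerate A + A = {a + b : a, b ∈ A}. With |A| = 3, there are |A|^2 = 9 ordered sum pairs; collecting distinct values, A + A = {-40, -39, -38, -37, -36}, so |A + A| = 5. Thus K = 5/3. Here |A + A| = 2|A| − 1 = 5, the minimum possible — so K = 5/3 is minimal, which holds iff A is an arithmetic progression.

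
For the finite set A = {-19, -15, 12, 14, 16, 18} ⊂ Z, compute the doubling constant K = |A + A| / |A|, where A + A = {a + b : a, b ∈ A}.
K = |A + A| / |A| = 16/6 = 8/3

Enumerate A + A = {a + b : a, b ∈ A}. With |A| = 6, there are |A|^2 = 36 ordered sum pairs; collecting distinct values, A + A = {-38, -34, -30, -7, -5, -3, -1, 1, 3, 24, 26, 28, 30, 32, 34, 36}, so |A + A| = 16. Thus K = 16/6 = 8/3. For comparison, the minimum possible |A + A| over all 6-element sets is 2·6 − 1 = 11 (so min K = 11/6), attained only by arithmetic progressions.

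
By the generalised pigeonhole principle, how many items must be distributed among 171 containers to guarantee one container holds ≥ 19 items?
n = (19 − 1)·171 + 1 = 3079

By the generalised pigeonhole principle, to guarantee some box contains ≥ r objects we need more than (r − 1) · k objects total. Threshold: n = (r − 1) · k + 1. With r = 19 and k = 171: n = 18 · 171 + 1 = 3078 + 1 = 3079. For n = 3078 = 18 · 171, we can put exactly 18 objects in every box, avoiding 19 in any single one — so 3079 is tight.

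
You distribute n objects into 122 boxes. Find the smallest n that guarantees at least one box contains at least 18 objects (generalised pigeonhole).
n = (18 − 1)·122 + 1 = 2075

By the generalised pigeonhole principle, to guarantee some box contains ≥ r objects we need more than (r − 1) · k objects total. Threshold: n = (r − 1) · k + 1. With r = 18 and k = 122: n = 17 · 122 + 1 = 2074 + 1 = 2075. For n = 2074 = 17 · 122, we can put exactly 17 objects in every box, avoiding 18 in any single one — so 2075 is tight.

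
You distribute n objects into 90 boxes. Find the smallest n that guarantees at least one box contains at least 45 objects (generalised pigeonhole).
n = (45 − 1)·90 + 1 = 3961

By the generalised pigeonhole principle, to guarantee some box contains ≥ r objects we need more than (r − 1) · k objects total. Threshold: n = (r − 1) · k + 1. With r = 45 and k = 90: n = 44 · 90 + 1 = 3960 + 1 = 3961. For n = 3960 = 44 · 90, we can put exactly 44 objects in every box, avoiding 45 in any single one — so 3961 is tight.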